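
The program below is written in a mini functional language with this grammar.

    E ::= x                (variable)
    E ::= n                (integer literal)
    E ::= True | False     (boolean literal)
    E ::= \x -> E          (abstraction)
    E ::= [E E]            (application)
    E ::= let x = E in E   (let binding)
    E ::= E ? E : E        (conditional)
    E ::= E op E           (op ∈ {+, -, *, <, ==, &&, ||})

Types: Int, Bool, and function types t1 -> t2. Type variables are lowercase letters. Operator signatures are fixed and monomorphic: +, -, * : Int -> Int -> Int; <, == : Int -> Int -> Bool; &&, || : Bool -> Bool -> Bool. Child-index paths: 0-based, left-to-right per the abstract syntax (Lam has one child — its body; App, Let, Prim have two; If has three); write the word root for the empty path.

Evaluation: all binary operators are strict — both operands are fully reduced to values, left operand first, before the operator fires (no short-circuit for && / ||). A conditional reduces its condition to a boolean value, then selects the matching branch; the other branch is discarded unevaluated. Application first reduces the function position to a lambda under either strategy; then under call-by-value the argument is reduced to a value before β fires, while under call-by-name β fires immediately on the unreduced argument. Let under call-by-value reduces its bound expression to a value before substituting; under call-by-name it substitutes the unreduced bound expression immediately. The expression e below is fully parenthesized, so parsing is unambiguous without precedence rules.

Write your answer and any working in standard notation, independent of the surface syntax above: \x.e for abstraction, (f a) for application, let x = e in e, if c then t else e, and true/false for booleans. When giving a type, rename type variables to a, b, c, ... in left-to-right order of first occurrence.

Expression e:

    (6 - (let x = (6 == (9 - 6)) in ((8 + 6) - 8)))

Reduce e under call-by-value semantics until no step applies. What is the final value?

Derivation:
step 0: (6 - (let x = (6 == (9 - 6)) in ((8 + 6) - 8)))
step 1: [delta@1.0.1] (6 - (let x = (6 == 3) in ((8 + 6) - 8)))
step 2: [delta@1.0] (6 - (let x = false in ((8 + 6) - 8)))
step 3: [let@1] (6 - ((8 + 6) - 8))
step 4: [delta@1.0] (6 - (14 - 8))
step 5: [delta@1] (6 - 6)
step 6: [delta@root] 0

Answer: 0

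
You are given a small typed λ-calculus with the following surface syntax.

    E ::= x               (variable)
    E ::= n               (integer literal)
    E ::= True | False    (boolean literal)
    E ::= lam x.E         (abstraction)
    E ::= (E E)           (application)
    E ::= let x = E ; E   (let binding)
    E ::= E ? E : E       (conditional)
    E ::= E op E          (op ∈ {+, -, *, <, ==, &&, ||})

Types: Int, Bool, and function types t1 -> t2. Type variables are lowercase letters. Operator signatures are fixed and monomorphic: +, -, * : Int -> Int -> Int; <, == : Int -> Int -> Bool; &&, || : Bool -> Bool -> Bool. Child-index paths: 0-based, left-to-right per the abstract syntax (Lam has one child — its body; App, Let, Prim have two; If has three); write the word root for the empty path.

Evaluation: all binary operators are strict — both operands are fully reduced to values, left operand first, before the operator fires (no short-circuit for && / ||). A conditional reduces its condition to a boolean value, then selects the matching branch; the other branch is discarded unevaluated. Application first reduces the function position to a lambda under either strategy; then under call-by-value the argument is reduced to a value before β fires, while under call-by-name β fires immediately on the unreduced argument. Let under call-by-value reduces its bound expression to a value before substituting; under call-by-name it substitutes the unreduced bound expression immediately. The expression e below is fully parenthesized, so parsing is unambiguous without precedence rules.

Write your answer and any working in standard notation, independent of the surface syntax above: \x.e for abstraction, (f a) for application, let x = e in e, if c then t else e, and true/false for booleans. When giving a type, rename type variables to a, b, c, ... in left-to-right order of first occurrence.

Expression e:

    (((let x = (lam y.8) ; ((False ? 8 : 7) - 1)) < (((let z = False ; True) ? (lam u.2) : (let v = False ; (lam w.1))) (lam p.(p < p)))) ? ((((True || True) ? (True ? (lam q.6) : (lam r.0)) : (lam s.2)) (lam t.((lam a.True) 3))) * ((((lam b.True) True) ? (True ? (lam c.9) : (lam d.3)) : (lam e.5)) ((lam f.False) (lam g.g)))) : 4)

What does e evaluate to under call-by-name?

Answer: 4

Working:
step 0: (if ((let x = (\y.8) in ((if false then 8 else 7) - 1)) < ((if (let z = false in true) then (\u.2) else (let v = false in (\w.1))) (\p.(p < p)))) then (((if (true || true) then (if true then (\q.6) else (\r.0)) else (\s.2)) (\t.((\a.true) 3))) * ((if ((\b.true) true) then (if true then (\c.9) else (\d.3)) else (\e.5)) ((\f.false) (\g.g)))) else 4)
step 1: [let@0.0] (if (((if false then 8 else 7) - 1) < ((if (let z = false in true) then (\u.2) else (let v = false in (\w.1))) (\p.(p < p)))) then (((if (true || true) then (if true then (\q.6) else (\r.0)) else (\s.2)) (\t.((\a.true) 3))) * ((if ((\b.true) true) then (if true then (\c.9) else (\d.3)) else (\e.5)) ((\f.false) (\g.g)))) else 4)
step 2: [if@0.0.0] (if ((7 - 1) < ((if (let z = false in true) then (\u.2) else (let v = false in (\w.1))) (\p.(p < p)))) then (((if (true || true) then (if true then (\q.6) else (\r.0)) else (\s.2)) (\t.((\a.true) 3))) * ((if ((\b.true) true) then (if true then (\c.9) else (\d.3)) else (\e.5)) ((\f.false) (\g.g)))) else 4)
step 3: [delta@0.0] (if (6 < ((if (let z = false in true) then (\u.2) else (let v = false in (\w.1))) (\p.(p < p)))) then (((if (true || true) then (if true then (\q.6) else (\r.0)) else (\s.2)) (\t.((\a.true) 3))) * ((if ((\b.true) true) then (if true then (\c.9) else (\d.3)) else (\e.5)) ((\f.false) (\g.g)))) else 4)
step 4: [let@0.1.0.0] (if (6 < ((if true then (\u.2) else (let v = false in (\w.1))) (\p.(p < p)))) then (((if (true || true) then (if true then (\q.6) else (\r.0)) else (\s.2)) (\t.((\a.true) 3))) * ((if ((\b.true) true) then (if true then (\c.9) else (\d.3)) else (\e.5)) ((\f.false) (\g.g)))) else 4)
step 5: [if@0.1.0] (if (6 < ((\u.2) (\p.(p < p)))) then (((if (true || true) then (if true then (\q.6) else (\r.0)) else (\s.2)) (\t.((\a.true) 3))) * ((if ((\b.true) true) then (if true then (\c.9) else (\d.3)) else (\e.5)) ((\f.false) (\g.g)))) else 4)
step 6: [beta@0.1] (if (6 < 2) then (((if (true || true) then (if true then (\q.6) else (\r.0)) else (\s.2)) (\t.((\a.true) 3))) * ((if ((\b.true) true) then (if true then (\c.9) else (\d.3)) else (\e.5)) ((\f.false) (\g.g)))) else 4)
step 7: [delta@0] (if false then (((if (true || true) then (if true then (\q.6) else (\r.0)) else (\s.2)) (\t.((\a.true) 3))) * ((if ((\b.true) true) then (if true then (\c.9) else (\d.3)) else (\e.5)) ((\f.false) (\g.g)))) else 4)
step 8: [if@root] 4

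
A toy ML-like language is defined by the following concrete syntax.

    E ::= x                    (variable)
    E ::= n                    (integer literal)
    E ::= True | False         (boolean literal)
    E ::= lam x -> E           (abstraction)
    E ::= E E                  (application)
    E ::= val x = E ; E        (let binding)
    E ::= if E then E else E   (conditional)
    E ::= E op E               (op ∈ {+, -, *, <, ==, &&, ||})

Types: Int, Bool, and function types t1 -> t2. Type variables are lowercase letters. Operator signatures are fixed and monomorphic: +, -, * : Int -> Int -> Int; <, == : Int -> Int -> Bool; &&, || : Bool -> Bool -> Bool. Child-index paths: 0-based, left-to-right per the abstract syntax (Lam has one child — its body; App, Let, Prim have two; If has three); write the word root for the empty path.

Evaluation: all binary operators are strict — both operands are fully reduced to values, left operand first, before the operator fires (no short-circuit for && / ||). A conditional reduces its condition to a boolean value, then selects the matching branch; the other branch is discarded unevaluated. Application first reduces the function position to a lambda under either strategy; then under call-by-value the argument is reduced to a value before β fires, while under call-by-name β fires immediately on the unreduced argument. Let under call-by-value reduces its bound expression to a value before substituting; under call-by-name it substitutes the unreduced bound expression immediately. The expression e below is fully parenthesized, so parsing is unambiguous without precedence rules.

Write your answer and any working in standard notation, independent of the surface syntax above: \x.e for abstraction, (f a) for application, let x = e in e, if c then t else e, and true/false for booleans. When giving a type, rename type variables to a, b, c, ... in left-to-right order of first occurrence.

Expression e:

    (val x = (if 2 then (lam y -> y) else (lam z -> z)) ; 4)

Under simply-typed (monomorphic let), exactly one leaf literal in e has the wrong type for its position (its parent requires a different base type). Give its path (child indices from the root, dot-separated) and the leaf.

Answer: 0.0 : 2

Trace:
  unify Int ~ Bool
  FAIL: mismatch Int ~ Bool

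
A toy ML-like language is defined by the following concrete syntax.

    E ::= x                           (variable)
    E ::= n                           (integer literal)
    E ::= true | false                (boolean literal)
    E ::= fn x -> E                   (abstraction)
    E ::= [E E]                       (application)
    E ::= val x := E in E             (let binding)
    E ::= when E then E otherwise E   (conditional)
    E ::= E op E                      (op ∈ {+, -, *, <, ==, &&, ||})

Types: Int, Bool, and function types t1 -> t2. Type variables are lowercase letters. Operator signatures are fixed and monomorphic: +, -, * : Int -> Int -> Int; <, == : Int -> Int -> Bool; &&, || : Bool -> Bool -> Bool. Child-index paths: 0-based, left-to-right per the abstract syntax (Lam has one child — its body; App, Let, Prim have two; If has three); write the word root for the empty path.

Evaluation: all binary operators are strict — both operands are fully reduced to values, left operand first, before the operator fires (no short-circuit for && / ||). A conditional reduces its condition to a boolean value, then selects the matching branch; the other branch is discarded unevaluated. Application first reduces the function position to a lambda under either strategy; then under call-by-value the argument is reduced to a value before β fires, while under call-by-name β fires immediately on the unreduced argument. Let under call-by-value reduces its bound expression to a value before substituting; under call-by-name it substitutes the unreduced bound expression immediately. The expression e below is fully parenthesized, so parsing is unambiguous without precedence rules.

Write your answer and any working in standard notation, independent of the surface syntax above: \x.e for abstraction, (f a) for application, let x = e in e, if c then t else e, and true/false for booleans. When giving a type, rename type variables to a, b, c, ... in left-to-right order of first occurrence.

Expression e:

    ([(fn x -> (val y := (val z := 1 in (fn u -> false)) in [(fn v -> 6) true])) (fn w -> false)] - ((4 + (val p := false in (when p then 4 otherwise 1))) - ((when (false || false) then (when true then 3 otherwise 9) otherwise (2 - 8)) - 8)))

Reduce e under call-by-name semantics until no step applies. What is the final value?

Trace:
step 0: (((\x.(let y = (let z = 1 in (\u.false)) in ((\v.6) true))) (\w.false)) - ((4 + (let p = false in (if p then 4 else 1))) - ((if (false || false) then (if true then 3 else 9) else (2 - 8)) - 8)))
step 1: [beta@0] ((let y = (let z = 1 in (\u.false)) in ((\v.6) true)) - ((4 + (let p = false in (if p then 4 else 1))) - ((if (false || false) then (if true then 3 else 9) else (2 - 8)) - 8)))
step 2: [let@0] (((\v.6) true) - ((4 + (let p = false in (if p then 4 else 1))) - ((if (false || false) then (if true then 3 else 9) else (2 - 8)) - 8)))
step 3: [beta@0] (6 - ((4 + (let p = false in (if p then 4 else 1))) - ((if (false || false) then (if true then 3 else 9) else (2 - 8)) - 8)))
step 4: [let@1.0.1] (6 - ((4 + (if false then 4 else 1)) - ((if (false || false) then (if true then 3 else 9) else (2 - 8)) - 8)))
step 5: [if@1.0.1] (6 - ((4 + 1) - ((if (false || false) then (if true then 3 else 9) else (2 - 8)) - 8)))
step 6: [delta@1.0] (6 - (5 - ((if (false || false) then (if true then 3 else 9) else (2 - 8)) - 8)))
step 7: [delta@1.1.0.0] (6 - (5 - ((if false then (if true then 3 else 9) else (2 - 8)) - 8)))
step 8: [if@1.1.0] (6 - (5 - ((2 - 8) - 8)))
step 9: [delta@1.1.0] (6 - (5 - (-6 - 8)))
step 10: [delta@1.1] (6 - (5 - -14))
step 11: [delta@1] (6 - 19)
step 12: [delta@root] -13

Answer: -13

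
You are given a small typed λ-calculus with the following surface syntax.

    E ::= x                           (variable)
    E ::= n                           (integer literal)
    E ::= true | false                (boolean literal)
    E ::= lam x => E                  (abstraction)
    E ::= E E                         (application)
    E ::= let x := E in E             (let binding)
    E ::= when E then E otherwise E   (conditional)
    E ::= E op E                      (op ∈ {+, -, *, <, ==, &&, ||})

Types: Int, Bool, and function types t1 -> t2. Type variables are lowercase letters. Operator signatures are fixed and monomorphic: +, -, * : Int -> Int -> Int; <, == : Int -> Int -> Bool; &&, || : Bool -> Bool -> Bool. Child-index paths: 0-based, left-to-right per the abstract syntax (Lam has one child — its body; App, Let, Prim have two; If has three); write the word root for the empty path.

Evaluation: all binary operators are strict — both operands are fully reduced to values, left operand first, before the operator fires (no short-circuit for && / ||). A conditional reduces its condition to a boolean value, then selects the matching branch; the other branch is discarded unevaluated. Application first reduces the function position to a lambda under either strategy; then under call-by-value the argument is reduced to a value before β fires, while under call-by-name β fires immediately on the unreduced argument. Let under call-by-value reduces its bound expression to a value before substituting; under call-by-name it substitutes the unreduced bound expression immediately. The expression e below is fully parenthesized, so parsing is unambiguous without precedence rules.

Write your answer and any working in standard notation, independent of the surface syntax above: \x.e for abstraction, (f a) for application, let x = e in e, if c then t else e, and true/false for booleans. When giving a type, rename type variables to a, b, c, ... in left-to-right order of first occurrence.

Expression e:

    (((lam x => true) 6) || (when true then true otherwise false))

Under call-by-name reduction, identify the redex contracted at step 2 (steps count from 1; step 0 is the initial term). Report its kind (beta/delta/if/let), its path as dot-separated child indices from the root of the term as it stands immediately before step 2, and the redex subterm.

Answer: if at 1 : (if true then true else false)

Derivation:
step 0: (((\x.true) 6) || (if true then true else false))
step 1: [beta@0] (true || (if true then true else false))
step 2: [if@1] (true || true)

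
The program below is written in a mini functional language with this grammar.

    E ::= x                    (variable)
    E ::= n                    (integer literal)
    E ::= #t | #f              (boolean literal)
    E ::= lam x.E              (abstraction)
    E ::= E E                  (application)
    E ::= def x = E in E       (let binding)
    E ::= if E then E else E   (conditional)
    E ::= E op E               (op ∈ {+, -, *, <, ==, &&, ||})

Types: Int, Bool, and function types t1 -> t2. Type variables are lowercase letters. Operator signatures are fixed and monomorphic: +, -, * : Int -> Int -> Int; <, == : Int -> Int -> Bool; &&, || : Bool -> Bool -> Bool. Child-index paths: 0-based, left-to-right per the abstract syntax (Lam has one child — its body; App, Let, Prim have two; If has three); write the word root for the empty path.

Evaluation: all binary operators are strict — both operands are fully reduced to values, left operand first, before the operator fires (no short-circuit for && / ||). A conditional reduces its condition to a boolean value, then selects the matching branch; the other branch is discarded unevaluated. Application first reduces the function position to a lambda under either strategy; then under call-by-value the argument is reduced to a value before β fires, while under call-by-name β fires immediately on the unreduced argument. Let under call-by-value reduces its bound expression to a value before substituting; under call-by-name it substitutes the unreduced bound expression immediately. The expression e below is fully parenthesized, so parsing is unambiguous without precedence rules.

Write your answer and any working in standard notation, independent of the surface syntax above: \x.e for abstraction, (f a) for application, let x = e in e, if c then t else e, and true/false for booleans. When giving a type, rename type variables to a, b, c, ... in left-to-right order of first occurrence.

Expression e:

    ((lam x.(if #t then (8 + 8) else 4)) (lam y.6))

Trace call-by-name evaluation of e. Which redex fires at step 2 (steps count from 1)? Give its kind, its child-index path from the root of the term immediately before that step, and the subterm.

Answer: if at root : (if true then (8 + 8) else 4)

Working:
step 0: ((\x.(if true then (8 + 8) else 4)) (\y.6))
step 1: [beta@root] (if true then (8 + 8) else 4)
step 2: [if@root] (8 + 8)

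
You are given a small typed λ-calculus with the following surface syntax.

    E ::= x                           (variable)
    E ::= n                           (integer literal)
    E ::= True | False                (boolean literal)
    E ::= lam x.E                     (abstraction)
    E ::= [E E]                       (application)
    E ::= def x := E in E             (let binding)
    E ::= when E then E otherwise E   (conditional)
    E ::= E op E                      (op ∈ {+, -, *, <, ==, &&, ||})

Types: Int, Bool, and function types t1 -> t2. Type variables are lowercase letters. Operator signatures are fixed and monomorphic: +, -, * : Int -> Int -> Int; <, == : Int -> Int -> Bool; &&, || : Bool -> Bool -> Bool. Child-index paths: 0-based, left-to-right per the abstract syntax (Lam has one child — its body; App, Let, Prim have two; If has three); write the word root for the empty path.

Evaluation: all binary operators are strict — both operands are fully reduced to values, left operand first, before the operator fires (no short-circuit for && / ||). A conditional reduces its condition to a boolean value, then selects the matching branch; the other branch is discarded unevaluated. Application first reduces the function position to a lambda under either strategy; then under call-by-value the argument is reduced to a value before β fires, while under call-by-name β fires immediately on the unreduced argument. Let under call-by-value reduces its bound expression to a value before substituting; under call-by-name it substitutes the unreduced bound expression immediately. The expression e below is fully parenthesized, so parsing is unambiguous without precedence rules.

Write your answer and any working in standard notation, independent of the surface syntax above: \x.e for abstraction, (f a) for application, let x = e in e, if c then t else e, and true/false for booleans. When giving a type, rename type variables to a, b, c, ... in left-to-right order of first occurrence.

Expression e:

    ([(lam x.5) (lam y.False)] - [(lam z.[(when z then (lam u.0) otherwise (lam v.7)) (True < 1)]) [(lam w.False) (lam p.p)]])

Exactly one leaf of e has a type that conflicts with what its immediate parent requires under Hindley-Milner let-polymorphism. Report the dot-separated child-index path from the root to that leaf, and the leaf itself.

Working:
\x._ : a -> Int
\y._ : b -> Bool
  unify a -> Int ~ (b -> Bool) -> c
  unify a ~ b -> Bool
  unify Int ~ c
_ _ : Int
  unify Int ~ Int
z : d
  unify d ~ Bool
\u._ : e -> Int
\v._ : f -> Int
  unify e -> Int ~ f -> Int
  unify e ~ f
  unify Int ~ Int
  unify Bool ~ Int
  FAIL: mismatch Bool ~ Int

Answer: 1.0.0.1.0 : true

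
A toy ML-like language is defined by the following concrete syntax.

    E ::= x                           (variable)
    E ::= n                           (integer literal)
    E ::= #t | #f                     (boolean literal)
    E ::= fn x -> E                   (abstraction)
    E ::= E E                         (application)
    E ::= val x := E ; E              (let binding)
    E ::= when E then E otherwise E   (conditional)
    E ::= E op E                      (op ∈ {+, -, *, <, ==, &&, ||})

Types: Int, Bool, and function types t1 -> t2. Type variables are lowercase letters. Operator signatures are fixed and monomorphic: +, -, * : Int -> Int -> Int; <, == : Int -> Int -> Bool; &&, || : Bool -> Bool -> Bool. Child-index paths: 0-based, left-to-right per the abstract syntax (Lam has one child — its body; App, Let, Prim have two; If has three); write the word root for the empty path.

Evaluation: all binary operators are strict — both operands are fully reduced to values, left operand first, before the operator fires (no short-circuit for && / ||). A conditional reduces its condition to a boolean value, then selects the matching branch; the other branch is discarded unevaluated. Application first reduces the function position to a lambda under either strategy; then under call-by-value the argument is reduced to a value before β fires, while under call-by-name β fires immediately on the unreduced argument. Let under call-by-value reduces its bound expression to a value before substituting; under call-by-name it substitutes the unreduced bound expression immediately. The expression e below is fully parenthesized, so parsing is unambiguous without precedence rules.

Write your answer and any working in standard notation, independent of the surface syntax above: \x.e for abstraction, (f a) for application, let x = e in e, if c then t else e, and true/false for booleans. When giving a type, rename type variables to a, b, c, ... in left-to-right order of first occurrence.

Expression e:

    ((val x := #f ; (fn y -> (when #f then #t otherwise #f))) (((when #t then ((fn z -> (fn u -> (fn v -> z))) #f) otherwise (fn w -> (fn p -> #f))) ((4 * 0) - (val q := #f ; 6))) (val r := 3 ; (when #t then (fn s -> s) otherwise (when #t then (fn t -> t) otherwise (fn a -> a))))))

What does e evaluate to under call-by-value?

Answer: false

Derivation:
step 0: ((let x = false in (\y.(if false then true else false))) (((if true then ((\z.(\u.(\v.z))) false) else (\w.(\p.false))) ((4 * 0) - (let q = false in 6))) (let r = 3 in (if true then (\s.s) else (if true then (\t.t) else (\a.a))))))
step 1: [let@0] ((\y.(if false then true else false)) (((if true then ((\z.(\u.(\v.z))) false) else (\w.(\p.false))) ((4 * 0) - (let q = false in 6))) (let r = 3 in (if true then (\s.s) else (if true then (\t.t) else (\a.a))))))
step 2: [if@1.0.0] ((\y.(if false then true else false)) ((((\z.(\u.(\v.z))) false) ((4 * 0) - (let q = false in 6))) (let r = 3 in (if true then (\s.s) else (if true then (\t.t) else (\a.a))))))
step 3: [beta@1.0.0] ((\y.(if false then true else false)) (((\u.(\v.false)) ((4 * 0) - (let q = false in 6))) (let r = 3 in (if true then (\s.s) else (if true then (\t.t) else (\a.a))))))
step 4: [delta@1.0.1.0] ((\y.(if false then true else false)) (((\u.(\v.false)) (0 - (let q = false in 6))) (let r = 3 in (if true then (\s.s) else (if true then (\t.t) else (\a.a))))))
step 5: [let@1.0.1.1] ((\y.(if false then true else false)) (((\u.(\v.false)) (0 - 6)) (let r = 3 in (if true then (\s.s) else (if true then (\t.t) else (\a.a))))))
step 6: [delta@1.0.1] ((\y.(if false then true else false)) (((\u.(\v.false)) -6) (let r = 3 in (if true then (\s.s) else (if true then (\t.t) else (\a.a))))))
step 7: [beta@1.0] ((\y.(if false then true else false)) ((\v.false) (let r = 3 in (if true then (\s.s) else (if true then (\t.t) else (\a.a))))))
step 8: [let@1.1] ((\y.(if false then true else false)) ((\v.false) (if true then (\s.s) else (if true then (\t.t) else (\a.a)))))
step 9: [if@1.1] ((\y.(if false then true else false)) ((\v.false) (\s.s)))
step 10: [beta@1] ((\y.(if false then true else false)) false)
step 11: [beta@root] (if false then true else false)
step 12: [if@root] false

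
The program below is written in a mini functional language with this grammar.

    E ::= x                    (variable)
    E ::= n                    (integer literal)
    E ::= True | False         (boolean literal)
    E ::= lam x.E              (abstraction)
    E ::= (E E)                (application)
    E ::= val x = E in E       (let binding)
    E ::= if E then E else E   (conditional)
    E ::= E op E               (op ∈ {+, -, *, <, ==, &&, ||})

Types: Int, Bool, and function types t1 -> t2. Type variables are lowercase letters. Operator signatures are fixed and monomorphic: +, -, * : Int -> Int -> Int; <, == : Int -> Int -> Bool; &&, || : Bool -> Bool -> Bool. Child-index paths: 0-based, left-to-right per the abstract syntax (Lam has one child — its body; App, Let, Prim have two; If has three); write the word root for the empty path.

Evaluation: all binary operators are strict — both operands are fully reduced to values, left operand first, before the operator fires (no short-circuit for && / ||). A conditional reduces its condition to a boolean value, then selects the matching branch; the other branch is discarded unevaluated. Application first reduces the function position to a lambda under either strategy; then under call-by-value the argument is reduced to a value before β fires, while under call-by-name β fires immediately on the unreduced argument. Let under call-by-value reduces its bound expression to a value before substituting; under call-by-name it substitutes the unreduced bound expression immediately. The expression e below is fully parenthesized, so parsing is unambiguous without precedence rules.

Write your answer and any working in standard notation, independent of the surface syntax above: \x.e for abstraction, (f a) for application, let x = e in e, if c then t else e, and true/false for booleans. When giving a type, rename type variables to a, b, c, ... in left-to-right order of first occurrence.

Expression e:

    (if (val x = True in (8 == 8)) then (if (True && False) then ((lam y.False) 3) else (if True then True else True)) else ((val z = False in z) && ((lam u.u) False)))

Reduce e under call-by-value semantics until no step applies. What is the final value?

Answer: true

Working:
step 0: (if (let x = true in (8 == 8)) then (if (true && false) then ((\y.false) 3) else (if true then true else true)) else ((let z = false in z) && ((\u.u) false)))
step 1: [let@0] (if (8 == 8) then (if (true && false) then ((\y.false) 3) else (if true then true else true)) else ((let z = false in z) && ((\u.u) false)))
step 2: [delta@0] (if true then (if (true && false) then ((\y.false) 3) else (if true then true else true)) else ((let z = false in z) && ((\u.u) false)))
step 3: [if@root] (if (true && false) then ((\y.false) 3) else (if true then true else true))
step 4: [delta@0] (if false then ((\y.false) 3) else (if true then true else true))
step 5: [if@root] (if true then true else true)
step 6: [if@root] true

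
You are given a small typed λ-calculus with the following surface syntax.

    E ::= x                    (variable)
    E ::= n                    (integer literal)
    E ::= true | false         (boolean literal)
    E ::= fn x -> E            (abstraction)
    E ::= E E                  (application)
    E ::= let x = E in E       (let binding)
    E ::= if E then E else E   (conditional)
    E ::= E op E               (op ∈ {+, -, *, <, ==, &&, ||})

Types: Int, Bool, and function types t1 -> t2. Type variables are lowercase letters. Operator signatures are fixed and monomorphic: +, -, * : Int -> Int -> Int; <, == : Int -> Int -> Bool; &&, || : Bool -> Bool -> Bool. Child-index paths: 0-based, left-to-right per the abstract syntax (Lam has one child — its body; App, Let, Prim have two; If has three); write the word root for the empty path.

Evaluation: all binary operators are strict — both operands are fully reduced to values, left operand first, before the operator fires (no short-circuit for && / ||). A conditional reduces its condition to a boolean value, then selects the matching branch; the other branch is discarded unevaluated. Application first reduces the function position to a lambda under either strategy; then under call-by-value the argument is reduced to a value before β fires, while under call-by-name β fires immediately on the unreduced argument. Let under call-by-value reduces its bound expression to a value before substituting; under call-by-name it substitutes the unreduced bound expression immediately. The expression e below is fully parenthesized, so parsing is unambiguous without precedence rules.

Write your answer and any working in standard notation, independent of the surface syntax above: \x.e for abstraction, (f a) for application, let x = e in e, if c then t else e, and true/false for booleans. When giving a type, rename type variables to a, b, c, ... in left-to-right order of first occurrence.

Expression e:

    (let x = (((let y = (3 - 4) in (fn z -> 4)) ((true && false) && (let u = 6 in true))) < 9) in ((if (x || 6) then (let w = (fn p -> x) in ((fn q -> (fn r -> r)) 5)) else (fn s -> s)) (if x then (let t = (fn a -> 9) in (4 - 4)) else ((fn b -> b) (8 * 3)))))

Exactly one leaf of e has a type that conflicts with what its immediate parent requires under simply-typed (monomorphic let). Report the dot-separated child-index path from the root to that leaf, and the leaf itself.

Answer: 1.0.0.1 : 6

Trace:
  unify Int ~ Int
  unify Int ~ Int
let y : Int
\z._ : a -> Int
  unify Bool ~ Bool
  unify Bool ~ Bool
  unify Bool ~ Bool
let u : Int
  unify Bool ~ Bool
  unify a -> Int ~ Bool -> b
  unify a ~ Bool
  unify Int ~ b
_ _ : Int
  unify Int ~ Int
  unify Int ~ Int
let x : Bool
x : Bool
  unify Bool ~ Bool
  unify Int ~ Bool
  FAIL: mismatch Int ~ Bool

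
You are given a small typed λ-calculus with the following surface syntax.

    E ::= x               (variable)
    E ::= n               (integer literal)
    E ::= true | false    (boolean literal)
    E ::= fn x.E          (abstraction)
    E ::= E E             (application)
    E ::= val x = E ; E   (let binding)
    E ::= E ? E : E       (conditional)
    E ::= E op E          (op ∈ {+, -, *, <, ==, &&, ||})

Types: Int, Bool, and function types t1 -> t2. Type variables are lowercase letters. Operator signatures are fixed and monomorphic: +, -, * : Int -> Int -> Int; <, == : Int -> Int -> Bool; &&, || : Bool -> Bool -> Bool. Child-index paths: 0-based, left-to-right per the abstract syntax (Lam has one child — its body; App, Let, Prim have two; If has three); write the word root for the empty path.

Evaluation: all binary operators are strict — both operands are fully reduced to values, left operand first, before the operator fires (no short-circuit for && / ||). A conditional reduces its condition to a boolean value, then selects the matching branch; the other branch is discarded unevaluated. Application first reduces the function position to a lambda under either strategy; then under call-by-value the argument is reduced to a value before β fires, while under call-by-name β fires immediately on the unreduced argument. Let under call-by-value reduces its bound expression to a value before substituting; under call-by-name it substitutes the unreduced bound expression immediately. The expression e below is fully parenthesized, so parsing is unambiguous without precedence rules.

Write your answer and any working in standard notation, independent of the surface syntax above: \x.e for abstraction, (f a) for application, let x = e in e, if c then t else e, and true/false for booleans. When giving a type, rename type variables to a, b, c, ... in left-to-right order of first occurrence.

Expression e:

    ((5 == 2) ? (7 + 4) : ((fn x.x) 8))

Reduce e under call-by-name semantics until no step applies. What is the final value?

Trace:
step 0: (if (5 == 2) then (7 + 4) else ((\x.x) 8))
step 1: [delta@0] (if false then (7 + 4) else ((\x.x) 8))
step 2: [if@root] ((\x.x) 8)
step 3: [beta@root] 8

Answer: 8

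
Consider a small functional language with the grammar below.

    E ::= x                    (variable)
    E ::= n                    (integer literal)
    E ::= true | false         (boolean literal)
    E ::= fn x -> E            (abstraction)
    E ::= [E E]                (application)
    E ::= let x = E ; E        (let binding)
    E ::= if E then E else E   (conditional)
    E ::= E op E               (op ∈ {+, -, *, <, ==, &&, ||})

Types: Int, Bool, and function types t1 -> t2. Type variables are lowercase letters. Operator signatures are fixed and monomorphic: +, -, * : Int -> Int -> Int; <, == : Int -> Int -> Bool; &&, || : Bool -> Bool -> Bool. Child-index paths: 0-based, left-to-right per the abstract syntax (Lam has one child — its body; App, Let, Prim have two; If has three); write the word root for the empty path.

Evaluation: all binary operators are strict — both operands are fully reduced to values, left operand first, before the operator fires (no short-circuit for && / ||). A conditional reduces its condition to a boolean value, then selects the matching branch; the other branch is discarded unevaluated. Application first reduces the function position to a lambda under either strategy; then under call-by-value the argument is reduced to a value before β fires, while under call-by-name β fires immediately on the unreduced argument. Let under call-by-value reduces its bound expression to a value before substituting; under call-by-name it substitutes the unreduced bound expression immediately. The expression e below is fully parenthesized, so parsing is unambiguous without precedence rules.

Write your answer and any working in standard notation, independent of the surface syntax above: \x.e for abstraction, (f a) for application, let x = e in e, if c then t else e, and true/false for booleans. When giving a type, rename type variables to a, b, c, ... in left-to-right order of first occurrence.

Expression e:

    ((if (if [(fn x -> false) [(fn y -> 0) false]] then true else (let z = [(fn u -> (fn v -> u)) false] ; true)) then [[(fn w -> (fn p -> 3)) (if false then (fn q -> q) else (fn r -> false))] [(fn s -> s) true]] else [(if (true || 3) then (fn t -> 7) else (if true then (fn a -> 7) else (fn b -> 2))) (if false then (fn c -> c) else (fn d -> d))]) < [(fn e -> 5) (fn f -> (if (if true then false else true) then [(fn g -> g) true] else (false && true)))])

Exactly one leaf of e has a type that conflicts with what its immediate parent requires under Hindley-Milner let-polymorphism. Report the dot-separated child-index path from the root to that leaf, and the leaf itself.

Answer: 0.2.0.0.1 : 3

Working:
\x._ : a -> Bool
\y._ : b -> Int
  unify b -> Int ~ Bool -> c
  unify b ~ Bool
  unify Int ~ c
_ _ : Int
  unify a -> Bool ~ Int -> d
  unify a ~ Int
  unify Bool ~ d
_ _ : Bool
  unify Bool ~ Bool
u : e
\v._ : f -> e
\u._ : e -> f -> e
  unify e -> f -> e ~ Bool -> g
  unify e ~ Bool
  unify f -> Bool ~ g
_ _ : f -> Bool
let z : forall. f -> Bool
  unify Bool ~ Bool
  unify Bool ~ Bool
\p._ : i -> Int
\w._ : h -> i -> Int
  unify Bool ~ Bool
q : j
\q._ : j -> j
\r._ : k -> Bool
  unify j -> j ~ k -> Bool
  unify j ~ k
  unify k ~ Bool
  unify h -> i -> Int ~ (Bool -> Bool) -> l
  unify h ~ Bool -> Bool
  unify i -> Int ~ l
_ _ : i -> Int
s : m
\s._ : m -> m
  unify m -> m ~ Bool -> n
  unify m ~ Bool
  unify Bool ~ n
_ _ : Bool
  unify i -> Int ~ Bool -> o
  unify i ~ Bool
  unify Int ~ o
_ _ : Int
  unify Bool ~ Bool
  unify Int ~ Bool
  FAIL: mismatch Int ~ Bool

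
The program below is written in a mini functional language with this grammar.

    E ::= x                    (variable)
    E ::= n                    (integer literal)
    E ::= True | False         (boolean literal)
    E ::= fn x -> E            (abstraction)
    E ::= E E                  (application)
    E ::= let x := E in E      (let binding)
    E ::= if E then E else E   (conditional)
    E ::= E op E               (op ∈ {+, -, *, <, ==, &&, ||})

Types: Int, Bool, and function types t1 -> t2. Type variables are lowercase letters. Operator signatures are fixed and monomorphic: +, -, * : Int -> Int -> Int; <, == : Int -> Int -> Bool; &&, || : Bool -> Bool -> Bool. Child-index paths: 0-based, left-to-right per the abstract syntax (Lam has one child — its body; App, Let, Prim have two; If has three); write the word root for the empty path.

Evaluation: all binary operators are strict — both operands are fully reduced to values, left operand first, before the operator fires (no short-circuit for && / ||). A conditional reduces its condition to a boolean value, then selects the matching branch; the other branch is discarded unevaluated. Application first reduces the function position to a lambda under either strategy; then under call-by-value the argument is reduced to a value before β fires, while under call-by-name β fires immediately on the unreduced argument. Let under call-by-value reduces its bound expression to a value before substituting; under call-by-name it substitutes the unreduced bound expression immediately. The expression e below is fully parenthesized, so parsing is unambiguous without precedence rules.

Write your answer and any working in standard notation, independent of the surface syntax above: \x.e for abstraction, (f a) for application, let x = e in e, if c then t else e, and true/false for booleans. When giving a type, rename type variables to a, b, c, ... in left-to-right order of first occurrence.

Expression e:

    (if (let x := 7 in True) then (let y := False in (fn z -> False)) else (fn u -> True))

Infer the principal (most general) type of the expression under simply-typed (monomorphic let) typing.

Trace:
let x : Int
  unify Bool ~ Bool
let y : Bool
\z._ : a -> Bool
\u._ : b -> Bool
  unify a -> Bool ~ b -> Bool
  unify a ~ b
  unify Bool ~ Bool

Answer: a -> Bool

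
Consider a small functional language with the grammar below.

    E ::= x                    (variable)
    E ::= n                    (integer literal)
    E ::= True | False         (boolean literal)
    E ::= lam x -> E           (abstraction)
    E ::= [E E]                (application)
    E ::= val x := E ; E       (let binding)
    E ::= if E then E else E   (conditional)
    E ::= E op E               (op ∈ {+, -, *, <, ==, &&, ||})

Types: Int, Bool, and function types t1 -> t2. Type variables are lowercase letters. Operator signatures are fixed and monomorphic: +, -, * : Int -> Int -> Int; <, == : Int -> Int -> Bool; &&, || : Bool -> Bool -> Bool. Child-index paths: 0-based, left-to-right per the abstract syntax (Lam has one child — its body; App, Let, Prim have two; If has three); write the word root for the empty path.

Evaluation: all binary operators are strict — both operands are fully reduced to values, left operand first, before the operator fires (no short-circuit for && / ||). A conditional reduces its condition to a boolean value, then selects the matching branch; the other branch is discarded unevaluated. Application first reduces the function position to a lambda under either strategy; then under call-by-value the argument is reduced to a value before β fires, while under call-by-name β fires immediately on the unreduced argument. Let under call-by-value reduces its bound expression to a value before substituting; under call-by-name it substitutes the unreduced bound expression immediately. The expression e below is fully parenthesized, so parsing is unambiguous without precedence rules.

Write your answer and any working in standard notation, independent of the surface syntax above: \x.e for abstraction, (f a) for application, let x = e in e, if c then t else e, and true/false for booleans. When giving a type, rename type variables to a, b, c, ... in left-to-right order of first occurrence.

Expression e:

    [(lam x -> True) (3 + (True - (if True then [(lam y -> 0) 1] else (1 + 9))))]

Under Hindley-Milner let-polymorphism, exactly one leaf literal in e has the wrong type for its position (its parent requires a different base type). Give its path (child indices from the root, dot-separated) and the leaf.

Answer: 1.1.0 : true

Working:
\x._ : a -> Bool
  unify Int ~ Int
  unify Bool ~ Int
  FAIL: mismatch Bool ~ Int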